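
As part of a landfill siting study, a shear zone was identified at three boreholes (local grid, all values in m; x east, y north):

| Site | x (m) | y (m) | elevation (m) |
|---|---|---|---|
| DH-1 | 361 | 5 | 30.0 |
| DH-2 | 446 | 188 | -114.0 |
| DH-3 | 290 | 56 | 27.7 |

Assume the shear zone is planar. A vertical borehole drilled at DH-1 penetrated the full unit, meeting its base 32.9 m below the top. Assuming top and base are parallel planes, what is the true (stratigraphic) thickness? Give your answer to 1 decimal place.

Two edge vectors: DH-1→DH-2 = (85, 183, -144), DH-1→DH-3 = (-71, 51, -2.3).
Normal n = (DH-1→DH-2) × (DH-1→DH-3) = (6923.1, 10419.5, 17328).
So ∂z/∂x = −n_x/n_z = −0.39953 and ∂z/∂y = −n_y/n_z = −0.60131.
|∇z| = √(a²+b²) = 0.72194, so dip δ = arctan(0.72194) = 35.83°.
True thickness = vertical thickness × cos δ = 32.9 × cos 35.83° = 26.7 m.

26.7 m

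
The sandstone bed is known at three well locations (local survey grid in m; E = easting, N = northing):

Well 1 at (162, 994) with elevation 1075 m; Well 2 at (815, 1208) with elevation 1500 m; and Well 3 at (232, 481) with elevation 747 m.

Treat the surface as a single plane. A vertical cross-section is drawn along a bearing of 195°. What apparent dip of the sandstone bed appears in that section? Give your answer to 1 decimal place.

38.0°

Two edge vectors: Well 1→Well 2 = (653, 214, 425), Well 1→Well 3 = (70, -513, -328).
Normal n = (Well 1→Well 2) × (Well 1→Well 3) = (147833, 243934, -349969).
So ∂z/∂E = −n_x/n_z = 0.42242 and ∂z/∂N = −n_y/n_z = 0.69702.
Unit vector along 195° is (sin 195°, cos 195°) = (-0.2588, -0.9659).
Slope in that direction = a·(-0.2588) + b·(-0.9659) = −0.78260.
Apparent dip = arctan|0.78260| = 38.0° (true dip is 39.2°, so apparent ≤ true as expected).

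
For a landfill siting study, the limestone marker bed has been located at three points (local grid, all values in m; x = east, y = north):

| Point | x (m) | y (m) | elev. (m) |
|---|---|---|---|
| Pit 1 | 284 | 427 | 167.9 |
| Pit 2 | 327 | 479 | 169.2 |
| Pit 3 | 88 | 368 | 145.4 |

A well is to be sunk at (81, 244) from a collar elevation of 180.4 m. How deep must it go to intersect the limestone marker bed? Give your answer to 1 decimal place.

Two edge vectors: Pit 1→Pit 2 = (43, 52, 1.3), Pit 1→Pit 3 = (-196, -59, -22.5).
Normal n = (Pit 1→Pit 2) × (Pit 1→Pit 3) = (-1093.3, 712.7, 7655).
So ∂z/∂x = −n_x/n_z = 0.14282 and ∂z/∂y = −n_y/n_z = −0.09310.
Intercept c from Pit 1: 167.9 − 40.56 + 39.75 = 167.09.
At (81, 244): z_contact = 11.57 − 22.72 + 167.09 = 155.94 m.
Depth below ground = 180.4 − 155.94 = 24.5 m.

24.5 m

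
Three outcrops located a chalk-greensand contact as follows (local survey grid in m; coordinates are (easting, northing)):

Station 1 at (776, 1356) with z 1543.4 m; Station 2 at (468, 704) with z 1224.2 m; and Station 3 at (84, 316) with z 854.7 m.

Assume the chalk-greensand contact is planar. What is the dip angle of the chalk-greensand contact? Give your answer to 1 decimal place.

41.9°

Two edge vectors: Station 1→Station 2 = (-308, -652, -319.2), Station 1→Station 3 = (-692, -1040, -688.7).
Normal n = (Station 1→Station 2) × (Station 1→Station 3) = (117064.4, 8766.8, -130864).
So ∂z/∂E = −n_x/n_z = 0.89455 and ∂z/∂N = −n_y/n_z = 0.06699.
Gradient magnitude |∇z| = √(a² + b²) = √(0.80022 + 0.00449) = 0.89706.
True dip = arctan(0.89706) = 41.9°, dipping toward W (azimuth ≈ 266°).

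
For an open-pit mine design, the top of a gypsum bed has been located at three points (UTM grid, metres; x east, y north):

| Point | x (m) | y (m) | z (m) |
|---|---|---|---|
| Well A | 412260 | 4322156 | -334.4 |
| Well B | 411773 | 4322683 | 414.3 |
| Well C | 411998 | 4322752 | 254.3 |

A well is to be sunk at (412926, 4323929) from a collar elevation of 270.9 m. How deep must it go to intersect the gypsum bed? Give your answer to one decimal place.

145.6 m

Let the plane be z = a·x + b·y + c.
Well B−Well A: −487a + 527b = 748.7;  Well C−Well A: −262a + 596b = 588.7.
Solving gives a = −0.893560830, b = 0.594944736.
Then c = -334.4 − a·412260 − b·4322156 = −2203398.97.
At (412926, 4323929): z_contact = −368974.50 + 2572498.80 − 2203398.97 = 125.33 m.
Depth below ground = 270.9 − 125.33 = 145.6 m.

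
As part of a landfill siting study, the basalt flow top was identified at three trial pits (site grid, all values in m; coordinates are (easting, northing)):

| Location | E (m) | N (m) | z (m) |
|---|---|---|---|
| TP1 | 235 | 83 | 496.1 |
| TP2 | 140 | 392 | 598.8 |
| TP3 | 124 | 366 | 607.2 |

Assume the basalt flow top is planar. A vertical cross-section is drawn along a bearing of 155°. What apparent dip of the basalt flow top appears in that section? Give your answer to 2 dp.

Let the plane be z = a·E + b·N + c.
TP2−TP1: −95a + 309b = 102.7;  TP3−TP1: −111a + 283b = 111.1.
Solving gives a = −0.71025, b = 0.11400.
Unit vector along 155° is (sin 155°, cos 155°) = (0.4226, -0.9063).
Slope in that direction = a·(0.4226) + b·(-0.9063) = −0.40348.
Apparent dip = arctan|0.40348| = 21.97° (true dip is 35.7°, so apparent ≤ true as expected).

21.97°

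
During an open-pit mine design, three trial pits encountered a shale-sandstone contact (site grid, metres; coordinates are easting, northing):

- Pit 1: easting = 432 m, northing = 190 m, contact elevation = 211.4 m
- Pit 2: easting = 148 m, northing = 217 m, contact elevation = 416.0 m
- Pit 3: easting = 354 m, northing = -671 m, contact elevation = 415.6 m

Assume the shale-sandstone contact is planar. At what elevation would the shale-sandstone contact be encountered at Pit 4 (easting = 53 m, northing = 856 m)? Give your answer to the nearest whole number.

Let the plane be z = a·easting + b·northing + c.
Pit 2−Pit 1: −284a + 27b = 204.6;  Pit 3−Pit 1: −78a − 861b = 204.2.
Solving gives a = −0.73663, b = −0.17043.
Then c = 211.4 − a·432 − b·190 = 562.00.
At (53, 856): z = −39.0 − 145.9 + 562.00 = 377.1 m.

377 m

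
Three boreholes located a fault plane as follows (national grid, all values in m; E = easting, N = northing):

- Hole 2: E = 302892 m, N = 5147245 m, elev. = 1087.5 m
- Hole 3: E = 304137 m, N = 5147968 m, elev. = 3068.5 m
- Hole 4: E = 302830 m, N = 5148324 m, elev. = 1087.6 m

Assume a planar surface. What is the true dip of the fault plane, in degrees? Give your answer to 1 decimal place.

Let the plane be z = a·E + b·N + c.
Hole 3−Hole 2: 1245a + 723b = 1981;  Hole 4−Hole 2: −62a + 1079b = 0.1.
Solving gives a = 1.53973, b = 0.08857.
Gradient magnitude |∇z| = √(a² + b²) = √(2.37077 + 0.00784) = 1.54228.
True dip = arctan(1.54228) = 57.0°, dipping toward W (azimuth ≈ 267°).

57.0°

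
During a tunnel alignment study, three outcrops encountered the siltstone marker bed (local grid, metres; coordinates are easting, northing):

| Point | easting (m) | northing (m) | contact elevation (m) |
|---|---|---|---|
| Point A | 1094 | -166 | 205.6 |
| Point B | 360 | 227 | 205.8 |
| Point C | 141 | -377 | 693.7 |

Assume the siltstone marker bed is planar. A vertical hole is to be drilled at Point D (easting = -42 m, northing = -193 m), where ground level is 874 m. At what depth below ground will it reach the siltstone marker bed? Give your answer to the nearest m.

238 m

Two edge vectors: Point A→Point B = (-734, 393, 0.2), Point A→Point C = (-953, -211, 488.1).
Normal n = (Point A→Point B) × (Point A→Point C) = (191865.5, 358074.8, 529403).
So ∂z/∂easting = −n_x/n_z = −0.36242 and ∂z/∂northing = −n_y/n_z = −0.67637.
Intercept c from Point A: 205.6 + 396.49 − 112.28 = 489.81.
At (-42, -193): z_contact = 15.2 + 130.5 + 489.81 = 635.6 m.
Depth below ground = 874 − 635.6 = 238 m.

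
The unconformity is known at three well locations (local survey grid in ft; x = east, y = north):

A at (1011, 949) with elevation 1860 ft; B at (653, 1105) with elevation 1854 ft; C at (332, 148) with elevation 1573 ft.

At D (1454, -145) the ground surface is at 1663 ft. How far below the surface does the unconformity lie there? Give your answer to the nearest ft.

22 ft

Let the plane be z = a·x + b·y + c.
B−A: −358a + 156b = −6;  C−A: −679a − 801b = −287.
Solving gives a = 0.12625, b = 0.25128.
Then c = 1860 − a·1011 − b·949 = 1493.89.
At (1454, -145): z_contact = 183.6 − 36.4 + 1493.89 = 1641.0 ft.
Depth below ground = 1663 − 1641.0 = 22 ft.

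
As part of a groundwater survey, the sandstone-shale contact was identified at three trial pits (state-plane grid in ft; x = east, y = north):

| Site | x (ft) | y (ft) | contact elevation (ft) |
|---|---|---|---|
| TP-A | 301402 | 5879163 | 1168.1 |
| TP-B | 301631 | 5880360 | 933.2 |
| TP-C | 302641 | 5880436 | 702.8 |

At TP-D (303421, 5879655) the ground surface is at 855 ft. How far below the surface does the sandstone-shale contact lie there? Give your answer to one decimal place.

200.1 ft

Let the plane be z = a·x + b·y + c.
TP-B−TP-A: 229a + 1197b = −234.9;  TP-C−TP-A: 1239a + 1273b = −465.3.
Solving gives a = −0.216468412, b = −0.154827681.
Then c = 1168.1 − a·301402 − b·5879163 = 976669.28.
At (303421, 5879655): z_contact = −65681.06 − 910333.35 + 976669.28 = 654.88 ft.
Depth below ground = 855 − 654.88 = 200.1 ft.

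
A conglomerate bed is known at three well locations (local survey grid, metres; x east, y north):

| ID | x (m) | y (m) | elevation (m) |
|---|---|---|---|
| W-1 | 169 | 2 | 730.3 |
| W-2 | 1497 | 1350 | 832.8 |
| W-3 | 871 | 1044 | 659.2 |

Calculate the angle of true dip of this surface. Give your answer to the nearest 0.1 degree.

30.9°

Let the plane be z = a·x + b·y + c.
W-2−W-1: 1328a + 1348b = 102.5;  W-3−W-1: 702a + 1042b = −71.1.
Solving gives a = 0.46322, b = −0.38030.
Gradient magnitude |∇z| = √(a² + b²) = √(0.21457 + 0.14463) = 0.59933.
True dip = arctan(0.59933) = 30.9°, dipping toward NW (azimuth ≈ 309°).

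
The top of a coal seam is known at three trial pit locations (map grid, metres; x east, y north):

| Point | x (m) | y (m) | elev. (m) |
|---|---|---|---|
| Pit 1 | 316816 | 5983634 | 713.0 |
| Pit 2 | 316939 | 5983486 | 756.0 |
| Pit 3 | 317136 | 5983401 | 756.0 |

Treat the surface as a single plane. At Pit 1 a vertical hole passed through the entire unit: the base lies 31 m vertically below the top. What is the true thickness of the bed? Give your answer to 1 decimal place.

Two edge vectors: Pit 1→Pit 2 = (123, -148, 43), Pit 1→Pit 3 = (320, -233, 43).
Normal n = (Pit 1→Pit 2) × (Pit 1→Pit 3) = (3655, 8471, 18701).
So ∂z/∂x = −n_x/n_z = −0.19544 and ∂z/∂y = −n_y/n_z = −0.45297.
|∇z| = √(a²+b²) = 0.49334, so dip δ = arctan(0.49334) = 26.26°.
True thickness = vertical thickness × cos δ = 31 × cos 26.26° = 27.8 m.

27.8 m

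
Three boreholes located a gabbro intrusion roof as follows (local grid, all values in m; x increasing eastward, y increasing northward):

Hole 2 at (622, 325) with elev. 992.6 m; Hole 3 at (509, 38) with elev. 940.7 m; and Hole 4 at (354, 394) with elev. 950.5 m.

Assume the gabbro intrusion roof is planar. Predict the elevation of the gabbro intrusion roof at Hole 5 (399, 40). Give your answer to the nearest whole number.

Let the plane be z = a·x + b·y + c.
Hole 3−Hole 2: −113a − 287b = −51.9;  Hole 4−Hole 2: −268a + 69b = −42.1.
Solving gives a = 0.18490, b = 0.10803.
Then c = 992.6 − a·622 − b·325 = 842.48.
At (399, 40): z = 73.8 + 4.3 + 842.48 = 920.6 m.

921 m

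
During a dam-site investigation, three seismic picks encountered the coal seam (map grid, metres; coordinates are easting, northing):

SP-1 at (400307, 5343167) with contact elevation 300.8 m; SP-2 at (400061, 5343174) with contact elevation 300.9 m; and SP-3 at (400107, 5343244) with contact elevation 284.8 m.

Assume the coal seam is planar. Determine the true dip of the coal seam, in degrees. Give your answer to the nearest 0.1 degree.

Let the plane be z = a·easting + b·northing + c.
SP-2−SP-1: −246a + 7b = 0.1;  SP-3−SP-1: −200a + 77b = −16.
Solving gives a = −0.00682, b = −0.22552.
Gradient magnitude |∇z| = √(a² + b²) = √(0.00005 + 0.05086) = 0.22562.
True dip = arctan(0.22562) = 12.7°, dipping toward N (azimuth ≈ 002°).

12.7°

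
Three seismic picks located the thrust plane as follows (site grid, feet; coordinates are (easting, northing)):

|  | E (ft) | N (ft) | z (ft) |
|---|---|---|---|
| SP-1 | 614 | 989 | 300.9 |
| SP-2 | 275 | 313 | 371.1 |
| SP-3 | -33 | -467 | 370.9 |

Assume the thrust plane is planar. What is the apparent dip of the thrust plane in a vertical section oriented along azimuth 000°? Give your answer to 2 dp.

Let the plane be z = a·E + b·N + c.
SP-2−SP-1: −339a − 676b = 70.2;  SP-3−SP-1: −647a − 1456b = 70.
Solving gives a = −0.97650, b = 0.38585.
Unit vector along 000° is (sin 0°, cos 0°) = (0.0000, 1.0000).
Slope in that direction = a·(0.0000) + b·(1.0000) = 0.38585.
Apparent dip = arctan|0.38585| = 21.10° (true dip is 46.4°, so apparent ≤ true as expected).

21.10°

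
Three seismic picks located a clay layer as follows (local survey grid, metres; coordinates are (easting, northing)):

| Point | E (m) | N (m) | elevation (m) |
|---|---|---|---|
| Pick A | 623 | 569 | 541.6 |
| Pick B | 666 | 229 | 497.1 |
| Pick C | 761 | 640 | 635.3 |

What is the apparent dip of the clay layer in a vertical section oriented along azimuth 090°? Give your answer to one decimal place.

Two edge vectors: Pick A→Pick B = (43, -340, -44.5), Pick A→Pick C = (138, 71, 93.7).
Normal n = (Pick A→Pick B) × (Pick A→Pick C) = (-28698.5, -10170.1, 49973).
So ∂z/∂E = −n_x/n_z = 0.57428 and ∂z/∂N = −n_y/n_z = 0.20351.
Unit vector along 090° is (sin 90°, cos 90°) = (1.0000, 0.0000).
Slope in that direction = a·(1.0000) + b·(0.0000) = 0.57428.
Apparent dip = arctan|0.57428| = 29.9° (true dip is 31.4°, so apparent ≤ true as expected).

29.9°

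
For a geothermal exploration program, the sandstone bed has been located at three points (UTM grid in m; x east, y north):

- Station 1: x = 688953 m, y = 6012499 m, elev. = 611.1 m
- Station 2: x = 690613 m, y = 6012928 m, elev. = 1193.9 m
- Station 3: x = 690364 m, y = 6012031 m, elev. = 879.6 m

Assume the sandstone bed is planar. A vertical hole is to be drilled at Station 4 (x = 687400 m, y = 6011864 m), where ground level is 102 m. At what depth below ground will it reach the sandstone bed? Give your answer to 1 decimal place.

99.8 m

Let the plane be z = a·x + b·y + c.
Station 2−Station 1: 1660a + 429b = 582.8;  Station 3−Station 1: 1411a − 468b = 268.5.
Solving gives a = 0.280666460, b = 0.272479433.
Then c = 611.1 − a·688953 − b·6012499 = −1831037.22.
At (687400, 6011864): z_contact = 192930.12 + 1638109.29 − 1831037.22 = 2.20 m.
Depth below ground = 102 − 2.20 = 99.8 m.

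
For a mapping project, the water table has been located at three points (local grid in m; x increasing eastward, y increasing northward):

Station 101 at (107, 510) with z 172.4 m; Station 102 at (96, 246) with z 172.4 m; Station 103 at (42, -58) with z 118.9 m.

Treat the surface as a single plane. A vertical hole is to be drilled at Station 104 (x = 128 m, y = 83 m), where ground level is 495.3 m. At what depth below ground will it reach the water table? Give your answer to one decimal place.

Two edge vectors: Station 101→Station 102 = (-11, -264, 0), Station 101→Station 103 = (-65, -568, -53.5).
Normal n = (Station 101→Station 102) × (Station 101→Station 103) = (14124, -588.5, -10912).
So ∂z/∂x = −n_x/n_z = 1.29435 and ∂z/∂y = −n_y/n_z = −0.05393.
Intercept c from Station 101: 172.4 − 138.50 + 27.51 = 61.41.
At (128, 83): z_contact = 165.68 − 4.48 + 61.41 = 222.61 m.
Depth below ground = 495.3 − 222.61 = 272.7 m.

272.7 m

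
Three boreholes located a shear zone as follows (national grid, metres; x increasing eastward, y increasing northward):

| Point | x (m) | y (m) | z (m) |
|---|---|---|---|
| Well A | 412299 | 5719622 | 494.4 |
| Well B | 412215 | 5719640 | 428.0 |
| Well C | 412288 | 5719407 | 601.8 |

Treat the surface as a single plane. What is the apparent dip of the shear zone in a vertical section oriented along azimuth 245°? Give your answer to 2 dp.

Two edge vectors: Well A→Well B = (-84, 18, -66.4), Well A→Well C = (-11, -215, 107.4).
Normal n = (Well A→Well B) × (Well A→Well C) = (-12342.8, 9752, 18258).
So ∂z/∂x = −n_x/n_z = 0.67602 and ∂z/∂y = −n_y/n_z = −0.53412.
Unit vector along 245° is (sin 245°, cos 245°) = (-0.9063, -0.4226).
Slope in that direction = a·(-0.9063) + b·(-0.4226) = −0.38695.
Apparent dip = arctan|0.38695| = 21.15° (true dip is 40.7°, so apparent ≤ true as expected).

21.15°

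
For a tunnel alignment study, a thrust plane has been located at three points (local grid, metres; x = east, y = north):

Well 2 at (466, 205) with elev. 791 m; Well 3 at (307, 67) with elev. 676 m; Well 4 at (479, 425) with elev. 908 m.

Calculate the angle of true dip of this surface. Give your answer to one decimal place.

Let the plane be z = a·x + b·y + c.
Well 3−Well 2: −159a − 138b = −115;  Well 4−Well 2: 13a + 220b = 117.
Solving gives a = 0.27584, b = 0.51552.
Gradient magnitude |∇z| = √(a² + b²) = √(0.07609 + 0.26576) = 0.58468.
True dip = arctan(0.58468) = 30.3°, dipping toward SSW (azimuth ≈ 208°).

30.3°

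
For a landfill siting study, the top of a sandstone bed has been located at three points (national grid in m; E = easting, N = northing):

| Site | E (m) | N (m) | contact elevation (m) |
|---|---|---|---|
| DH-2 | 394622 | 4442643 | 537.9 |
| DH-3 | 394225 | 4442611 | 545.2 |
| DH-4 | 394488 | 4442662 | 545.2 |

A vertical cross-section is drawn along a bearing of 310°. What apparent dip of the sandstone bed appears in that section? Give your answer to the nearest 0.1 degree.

7.3°

Let the plane be z = a·E + b·N + c.
DH-3−DH-2: −397a − 32b = 7.3;  DH-4−DH-2: −134a + 19b = 7.3.
Solving gives a = −0.03147, b = 0.16228.
Unit vector along 310° is (sin 310°, cos 310°) = (-0.7660, 0.6428).
Slope in that direction = a·(-0.7660) + b·(0.6428) = 0.12842.
Apparent dip = arctan|0.12842| = 7.3° (true dip is 9.4°, so apparent ≤ true as expected).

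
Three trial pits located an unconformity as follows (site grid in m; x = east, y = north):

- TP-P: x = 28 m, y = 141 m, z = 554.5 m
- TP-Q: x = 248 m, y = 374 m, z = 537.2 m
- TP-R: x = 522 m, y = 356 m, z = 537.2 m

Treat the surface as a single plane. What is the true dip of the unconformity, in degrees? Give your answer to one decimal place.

Two edge vectors: TP-P→TP-Q = (220, 233, -17.3), TP-P→TP-R = (494, 215, -17.3).
Normal n = (TP-P→TP-Q) × (TP-P→TP-R) = (-311.4, -4740.2, -67802).
So ∂z/∂x = −n_x/n_z = −0.00459 and ∂z/∂y = −n_y/n_z = −0.06991.
Gradient magnitude |∇z| = √(a² + b²) = √(0.00002 + 0.00489) = 0.07006.
True dip = arctan(0.07006) = 4.0°, dipping toward N (azimuth ≈ 004°).

4.0°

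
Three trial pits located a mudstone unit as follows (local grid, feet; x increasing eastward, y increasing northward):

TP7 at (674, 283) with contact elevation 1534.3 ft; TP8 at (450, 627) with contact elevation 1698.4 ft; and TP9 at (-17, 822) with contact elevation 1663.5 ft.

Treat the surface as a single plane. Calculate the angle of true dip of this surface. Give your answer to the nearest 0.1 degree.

39.2°

Let the plane be z = a·x + b·y + c.
TP8−TP7: −224a + 344b = 164.1;  TP9−TP7: −691a + 539b = 129.2.
Solving gives a = 0.37621, b = 0.72201.
Gradient magnitude |∇z| = √(a² + b²) = √(0.14154 + 0.52130) = 0.81415.
True dip = arctan(0.81415) = 39.2°, dipping toward SSW (azimuth ≈ 208°).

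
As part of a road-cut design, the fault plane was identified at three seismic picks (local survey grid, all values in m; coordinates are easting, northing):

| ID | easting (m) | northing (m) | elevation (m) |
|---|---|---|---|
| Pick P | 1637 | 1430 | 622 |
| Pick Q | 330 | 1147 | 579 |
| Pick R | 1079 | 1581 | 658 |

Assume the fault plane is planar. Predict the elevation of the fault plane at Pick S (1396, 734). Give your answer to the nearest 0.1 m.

485.3 m

Let the plane be z = a·easting + b·northing + c.
Pick Q−Pick P: −1307a − 283b = −43;  Pick R−Pick P: −558a + 151b = 36.
Solving gives a = −0.010401, b = 0.199977.
Then c = 622 − a·1637 − b·1430 = 353.06.
At (1396, 734): z = −14.5 + 146.8 + 353.06 = 485.3 m.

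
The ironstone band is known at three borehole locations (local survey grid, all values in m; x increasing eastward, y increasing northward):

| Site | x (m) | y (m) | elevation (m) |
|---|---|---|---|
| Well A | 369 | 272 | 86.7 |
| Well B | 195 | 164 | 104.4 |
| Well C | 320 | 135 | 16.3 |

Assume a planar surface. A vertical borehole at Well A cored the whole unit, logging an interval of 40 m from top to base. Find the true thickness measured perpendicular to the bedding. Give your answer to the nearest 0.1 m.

Let the plane be z = a·x + b·y + c.
Well B−Well A: −174a − 108b = 17.7;  Well C−Well A: −49a − 137b = −70.4.
Solving gives a = −0.54071, b = 0.70726.
|∇z| = √(a²+b²) = 0.89028, so dip δ = arctan(0.89028) = 41.68°.
True thickness = vertical thickness × cos δ = 40 × cos 41.68° = 29.9 m.

29.9 m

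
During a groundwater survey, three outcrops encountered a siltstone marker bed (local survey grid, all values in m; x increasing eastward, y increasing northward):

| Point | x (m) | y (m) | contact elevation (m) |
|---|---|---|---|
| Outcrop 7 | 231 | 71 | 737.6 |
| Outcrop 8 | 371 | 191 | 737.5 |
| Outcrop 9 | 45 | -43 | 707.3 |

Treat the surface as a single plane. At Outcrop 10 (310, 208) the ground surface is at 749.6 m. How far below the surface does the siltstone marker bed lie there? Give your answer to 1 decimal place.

58.5 m

Two edge vectors: Outcrop 7→Outcrop 8 = (140, 120, -0.1), Outcrop 7→Outcrop 9 = (-186, -114, -30.3).
Normal n = (Outcrop 7→Outcrop 8) × (Outcrop 7→Outcrop 9) = (-3647.4, 4260.6, 6360).
So ∂z/∂x = −n_x/n_z = 0.57349 and ∂z/∂y = −n_y/n_z = −0.66991.
Intercept c from Outcrop 7: 737.6 − 132.48 + 47.56 = 652.69.
At (310, 208): z_contact = 177.78 − 139.34 + 652.69 = 691.13 m.
Depth below ground = 749.6 − 691.13 = 58.5 m.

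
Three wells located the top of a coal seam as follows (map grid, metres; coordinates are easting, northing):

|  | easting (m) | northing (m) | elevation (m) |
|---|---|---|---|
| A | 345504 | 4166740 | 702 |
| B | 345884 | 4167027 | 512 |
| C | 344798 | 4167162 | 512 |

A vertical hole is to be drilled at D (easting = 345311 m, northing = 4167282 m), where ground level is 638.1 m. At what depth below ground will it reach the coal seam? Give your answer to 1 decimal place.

Let the plane be z = a·easting + b·northing + c.
B−A: 380a + 287b = −190;  C−A: −706a + 422b = −190.
Solving gives a = −0.070664661, b = −0.568457940.
Then c = 702 − a·345504 − b·4166740 = 2393733.36.
At (345311, 4167282): z_contact = −24401.28 − 2368924.54 + 2393733.36 = 407.53 m.
Depth below ground = 638.1 − 407.53 = 230.6 m.

230.6 m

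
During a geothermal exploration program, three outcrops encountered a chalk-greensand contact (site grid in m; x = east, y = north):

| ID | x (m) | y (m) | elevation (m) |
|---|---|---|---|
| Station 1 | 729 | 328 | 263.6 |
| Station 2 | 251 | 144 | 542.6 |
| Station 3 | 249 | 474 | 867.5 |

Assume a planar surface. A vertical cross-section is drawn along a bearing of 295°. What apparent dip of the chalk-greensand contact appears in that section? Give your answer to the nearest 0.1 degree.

52.1°

Let the plane be z = a·x + b·y + c.
Station 2−Station 1: −478a − 184b = 279;  Station 3−Station 1: −480a + 146b = 603.9.
Solving gives a = −0.96043, b = 0.97872.
Unit vector along 295° is (sin 295°, cos 295°) = (-0.9063, 0.4226).
Slope in that direction = a·(-0.9063) + b·(0.4226) = 1.28407.
Apparent dip = arctan|1.28407| = 52.1° (true dip is 53.9°, so apparent ≤ true as expected).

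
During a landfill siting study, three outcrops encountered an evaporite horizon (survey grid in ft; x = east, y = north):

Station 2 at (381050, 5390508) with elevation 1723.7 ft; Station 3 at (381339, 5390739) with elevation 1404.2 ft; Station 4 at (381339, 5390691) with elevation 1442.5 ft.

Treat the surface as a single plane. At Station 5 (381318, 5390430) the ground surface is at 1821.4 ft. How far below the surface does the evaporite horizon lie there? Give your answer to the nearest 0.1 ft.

Let the plane be z = a·x + b·y + c.
Station 3−Station 2: 289a + 231b = −319.5;  Station 4−Station 2: 289a + 183b = −281.2.
Solving gives a = −0.467755190, b = −0.797916667.
Then c = 1723.7 − a·381050 − b·5390508 = 4481137.99.
At (381318, 5390430): z_contact = −178363.47 − 4301113.94 + 4481137.99 = 1660.58 ft.
Depth below ground = 1821.4 − 1660.58 = 160.8 ft.

160.8 ft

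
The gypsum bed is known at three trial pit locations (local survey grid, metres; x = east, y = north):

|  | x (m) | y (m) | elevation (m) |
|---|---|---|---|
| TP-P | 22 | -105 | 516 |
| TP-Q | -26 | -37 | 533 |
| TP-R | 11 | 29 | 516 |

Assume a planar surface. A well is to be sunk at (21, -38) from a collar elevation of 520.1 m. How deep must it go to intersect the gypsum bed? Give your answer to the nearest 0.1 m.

5.9 m

Two edge vectors: TP-P→TP-Q = (-48, 68, 17), TP-P→TP-R = (-11, 134, 0).
Normal n = (TP-P→TP-Q) × (TP-P→TP-R) = (-2278, -187, -5684).
So ∂z/∂x = −n_x/n_z = −0.40077 and ∂z/∂y = −n_y/n_z = −0.03290.
Intercept c from TP-P: 516 + 8.82 − 3.45 = 521.36.
At (21, -38): z_contact = −8.42 + 1.25 + 521.36 = 514.20 m.
Depth below ground = 520.1 − 514.20 = 5.9 m.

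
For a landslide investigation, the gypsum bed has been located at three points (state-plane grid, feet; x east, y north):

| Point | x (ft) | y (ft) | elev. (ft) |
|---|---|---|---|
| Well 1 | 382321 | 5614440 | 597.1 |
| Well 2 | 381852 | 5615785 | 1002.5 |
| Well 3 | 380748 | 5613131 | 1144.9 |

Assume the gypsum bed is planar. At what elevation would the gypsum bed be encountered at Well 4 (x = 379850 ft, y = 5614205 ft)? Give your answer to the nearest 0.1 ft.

Two edge vectors: Well 1→Well 2 = (-469, 1345, 405.4), Well 1→Well 3 = (-1573, -1309, 547.8).
Normal n = (Well 1→Well 2) × (Well 1→Well 3) = (1267459.6, -380776, 2729606).
So ∂z/∂x = −n_x/n_z = −0.464337930 and ∂z/∂y = −n_y/n_z = 0.139498521.
Intercept c from Well 1: 597.1 + 177526.14 − 783206.08 = −605082.83.
At (379850, 5614205): z = −176378.8 + 783173.3 − 605082.83 = 1711.7 ft.

1711.7 ft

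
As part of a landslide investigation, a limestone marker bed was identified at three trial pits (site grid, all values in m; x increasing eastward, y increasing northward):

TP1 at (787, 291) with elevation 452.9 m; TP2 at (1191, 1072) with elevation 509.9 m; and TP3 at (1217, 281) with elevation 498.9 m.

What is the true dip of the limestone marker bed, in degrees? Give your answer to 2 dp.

6.21°

Two edge vectors: TP1→TP2 = (404, 781, 57), TP1→TP3 = (430, -10, 46).
Normal n = (TP1→TP2) × (TP1→TP3) = (36496, 5926, -339870).
So ∂z/∂x = −n_x/n_z = 0.10738 and ∂z/∂y = −n_y/n_z = 0.01744.
Gradient magnitude |∇z| = √(a² + b²) = √(0.01153 + 0.00030) = 0.10879.
True dip = arctan(0.10879) = 6.21°, dipping toward W (azimuth ≈ 261°).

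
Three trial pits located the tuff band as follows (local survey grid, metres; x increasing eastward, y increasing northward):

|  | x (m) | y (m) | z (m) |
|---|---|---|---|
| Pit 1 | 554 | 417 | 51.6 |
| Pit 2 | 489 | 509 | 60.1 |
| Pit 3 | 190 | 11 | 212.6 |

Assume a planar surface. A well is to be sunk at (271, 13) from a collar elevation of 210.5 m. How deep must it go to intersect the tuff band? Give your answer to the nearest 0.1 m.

22.9 m

Two edge vectors: Pit 1→Pit 2 = (-65, 92, 8.5), Pit 1→Pit 3 = (-364, -406, 161).
Normal n = (Pit 1→Pit 2) × (Pit 1→Pit 3) = (18263, 7371, 59878).
So ∂z/∂x = −n_x/n_z = −0.30500 and ∂z/∂y = −n_y/n_z = −0.12310.
Intercept c from Pit 1: 51.6 + 168.97 + 51.33 = 271.90.
At (271, 13): z_contact = −82.66 − 1.60 + 271.90 = 187.65 m.
Depth below ground = 210.5 − 187.65 = 22.9 m.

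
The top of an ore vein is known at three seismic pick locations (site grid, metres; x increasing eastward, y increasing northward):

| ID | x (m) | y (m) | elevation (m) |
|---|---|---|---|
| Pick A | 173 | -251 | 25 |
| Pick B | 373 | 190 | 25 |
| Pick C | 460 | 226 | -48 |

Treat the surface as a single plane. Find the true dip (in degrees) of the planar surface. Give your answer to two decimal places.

48.60°

Two edge vectors: Pick A→Pick B = (200, 441, 0), Pick A→Pick C = (287, 477, -73).
Normal n = (Pick A→Pick B) × (Pick A→Pick C) = (-32193, 14600, -31167).
So ∂z/∂x = −n_x/n_z = −1.03292 and ∂z/∂y = −n_y/n_z = 0.46844.
Gradient magnitude |∇z| = √(a² + b²) = √(1.06692 + 0.21944) = 1.13418.
True dip = arctan(1.13418) = 48.60°, dipping toward ESE (azimuth ≈ 114°).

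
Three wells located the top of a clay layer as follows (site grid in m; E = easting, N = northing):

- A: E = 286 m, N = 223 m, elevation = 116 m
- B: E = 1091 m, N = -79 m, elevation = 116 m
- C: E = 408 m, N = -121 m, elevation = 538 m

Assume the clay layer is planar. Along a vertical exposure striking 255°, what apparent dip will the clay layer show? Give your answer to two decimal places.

41.32°

Let the plane be z = a·E + b·N + c.
B−A: 805a − 302b = 0;  C−A: 122a − 344b = 422.
Solving gives a = −0.53085, b = −1.41501.
Unit vector along 255° is (sin 255°, cos 255°) = (-0.9659, -0.2588).
Slope in that direction = a·(-0.9659) + b·(-0.2588) = 0.87899.
Apparent dip = arctan|0.87899| = 41.32° (true dip is 56.5°, so apparent ≤ true as expected).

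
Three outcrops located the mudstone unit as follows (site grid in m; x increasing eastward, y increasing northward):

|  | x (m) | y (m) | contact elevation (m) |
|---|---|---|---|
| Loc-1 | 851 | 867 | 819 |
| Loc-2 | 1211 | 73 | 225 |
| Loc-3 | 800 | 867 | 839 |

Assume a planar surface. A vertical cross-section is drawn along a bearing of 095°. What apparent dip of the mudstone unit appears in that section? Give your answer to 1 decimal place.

Two edge vectors: Loc-1→Loc-2 = (360, -794, -594), Loc-1→Loc-3 = (-51, 0, 20).
Normal n = (Loc-1→Loc-2) × (Loc-1→Loc-3) = (-15880, 23094, -40494).
So ∂z/∂x = −n_x/n_z = −0.39216 and ∂z/∂y = −n_y/n_z = 0.57031.
Unit vector along 095° is (sin 95°, cos 95°) = (0.9962, -0.0872).
Slope in that direction = a·(0.9962) + b·(-0.0872) = −0.44037.
Apparent dip = arctan|0.44037| = 23.8° (true dip is 34.7°, so apparent ≤ true as expected).

23.8°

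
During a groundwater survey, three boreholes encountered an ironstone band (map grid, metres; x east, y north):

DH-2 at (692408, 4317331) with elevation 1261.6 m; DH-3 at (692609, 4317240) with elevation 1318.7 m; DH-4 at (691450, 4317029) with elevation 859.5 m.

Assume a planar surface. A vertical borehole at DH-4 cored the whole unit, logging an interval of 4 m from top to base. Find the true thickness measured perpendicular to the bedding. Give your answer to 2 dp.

Two edge vectors: DH-2→DH-3 = (201, -91, 57.1), DH-2→DH-4 = (-958, -302, -402.1).
Normal n = (DH-2→DH-3) × (DH-2→DH-4) = (53835.3, 26120.3, -147880).
So ∂z/∂x = −n_x/n_z = 0.36405 and ∂z/∂y = −n_y/n_z = 0.17663.
|∇z| = √(a²+b²) = 0.40463, so dip δ = arctan(0.40463) = 22.03°.
True thickness = vertical thickness × cos δ = 4 × cos 22.03° = 3.71 m.

3.71 m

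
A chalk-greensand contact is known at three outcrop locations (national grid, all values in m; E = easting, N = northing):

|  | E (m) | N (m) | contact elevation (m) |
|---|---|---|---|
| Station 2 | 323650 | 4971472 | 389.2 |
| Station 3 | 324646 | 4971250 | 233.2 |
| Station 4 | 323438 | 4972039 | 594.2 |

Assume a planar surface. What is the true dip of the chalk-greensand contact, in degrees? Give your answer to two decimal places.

18.82°

Let the plane be z = a·E + b·N + c.
Station 3−Station 2: 996a − 222b = −156;  Station 4−Station 2: −212a + 567b = 205.
Solving gives a = −0.08295, b = 0.33054.
Gradient magnitude |∇z| = √(a² + b²) = √(0.00688 + 0.10925) = 0.34079.
True dip = arctan(0.34079) = 18.82°, dipping toward SSE (azimuth ≈ 166°).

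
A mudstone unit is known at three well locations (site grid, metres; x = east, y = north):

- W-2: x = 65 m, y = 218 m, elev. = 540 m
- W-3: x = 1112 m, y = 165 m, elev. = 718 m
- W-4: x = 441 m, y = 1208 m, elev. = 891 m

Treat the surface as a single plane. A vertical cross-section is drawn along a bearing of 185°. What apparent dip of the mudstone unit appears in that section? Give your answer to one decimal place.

16.7°

Two edge vectors: W-2→W-3 = (1047, -53, 178), W-2→W-4 = (376, 990, 351).
Normal n = (W-2→W-3) × (W-2→W-4) = (-194823, -300569, 1056458).
So ∂z/∂x = −n_x/n_z = 0.18441 and ∂z/∂y = −n_y/n_z = 0.28451.
Unit vector along 185° is (sin 185°, cos 185°) = (-0.0872, -0.9962).
Slope in that direction = a·(-0.0872) + b·(-0.9962) = −0.29950.
Apparent dip = arctan|0.29950| = 16.7° (true dip is 18.7°, so apparent ≤ true as expected).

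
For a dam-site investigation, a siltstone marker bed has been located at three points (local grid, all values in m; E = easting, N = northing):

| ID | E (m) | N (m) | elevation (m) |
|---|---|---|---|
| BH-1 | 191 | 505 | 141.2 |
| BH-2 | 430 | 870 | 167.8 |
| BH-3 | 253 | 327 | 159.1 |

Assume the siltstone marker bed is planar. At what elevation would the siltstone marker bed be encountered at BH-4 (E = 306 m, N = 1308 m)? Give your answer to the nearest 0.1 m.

Let the plane be z = a·E + b·N + c.
BH-2−BH-1: 239a + 365b = 26.6;  BH-3−BH-1: 62a − 178b = 17.9.
Solving gives a = 0.172901, b = −0.040338.
Then c = 141.2 − a·191 − b·505 = 128.55.
At (306, 1308): z = 52.9 − 52.8 + 128.55 = 128.7 m.

128.7 m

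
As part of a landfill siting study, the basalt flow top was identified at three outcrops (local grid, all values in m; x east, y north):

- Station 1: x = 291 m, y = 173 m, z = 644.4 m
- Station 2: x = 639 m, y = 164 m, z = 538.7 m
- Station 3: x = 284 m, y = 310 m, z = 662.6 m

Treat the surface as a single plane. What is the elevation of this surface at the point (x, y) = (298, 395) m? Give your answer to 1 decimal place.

Let the plane be z = a·x + b·y + c.
Station 2−Station 1: 348a − 9b = −105.7;  Station 3−Station 1: −7a + 137b = 18.2.
Solving gives a = −0.30070, b = 0.11748.
Then c = 644.4 − a·291 − b·173 = 711.58.
At (298, 395): z = −89.6 + 46.4 + 711.58 = 668.4 m.

668.4 m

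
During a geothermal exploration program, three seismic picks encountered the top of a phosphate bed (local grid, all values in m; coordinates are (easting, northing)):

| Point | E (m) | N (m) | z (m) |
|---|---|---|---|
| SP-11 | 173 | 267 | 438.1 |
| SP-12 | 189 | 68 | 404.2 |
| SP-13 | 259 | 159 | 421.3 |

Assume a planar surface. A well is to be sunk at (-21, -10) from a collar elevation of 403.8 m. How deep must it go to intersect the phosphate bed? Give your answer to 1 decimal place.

17.4 m

Let the plane be z = a·E + b·N + c.
SP-12−SP-11: 16a − 199b = −33.9;  SP-13−SP-11: 86a − 108b = −16.8.
Solving gives a = 0.02067, b = 0.17201.
Then c = 438.1 − a·173 − b·267 = 388.60.
At (-21, -10): z_contact = −0.43 − 1.72 + 388.60 = 386.44 m.
Depth below ground = 403.8 − 386.44 = 17.4 m.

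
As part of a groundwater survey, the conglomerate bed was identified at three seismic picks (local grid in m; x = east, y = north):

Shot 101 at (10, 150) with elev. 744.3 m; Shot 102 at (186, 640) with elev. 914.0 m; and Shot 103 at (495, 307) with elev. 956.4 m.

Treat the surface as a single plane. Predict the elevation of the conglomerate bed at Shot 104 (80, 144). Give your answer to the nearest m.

Two edge vectors: Shot 101→Shot 102 = (176, 490, 169.7), Shot 101→Shot 103 = (485, 157, 212.1).
Normal n = (Shot 101→Shot 102) × (Shot 101→Shot 103) = (77286.1, 44974.9, -210018).
So ∂z/∂x = −n_x/n_z = 0.36800 and ∂z/∂y = −n_y/n_z = 0.21415.
Intercept c from Shot 101: 744.3 − 3.68 − 32.12 = 708.50.
At (80, 144): z = 29.4 + 30.8 + 708.50 = 768.8 m.

769 m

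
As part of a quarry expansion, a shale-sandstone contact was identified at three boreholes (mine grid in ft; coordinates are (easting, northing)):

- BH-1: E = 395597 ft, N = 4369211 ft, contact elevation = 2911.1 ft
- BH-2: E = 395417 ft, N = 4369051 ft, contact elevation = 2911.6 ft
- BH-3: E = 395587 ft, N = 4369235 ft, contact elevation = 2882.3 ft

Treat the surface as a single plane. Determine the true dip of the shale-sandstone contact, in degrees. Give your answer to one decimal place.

Let the plane be z = a·E + b·N + c.
BH-2−BH-1: −180a − 160b = 0.5;  BH-3−BH-1: −10a + 24b = −28.8.
Solving gives a = 0.77635, b = −0.87652.
Gradient magnitude |∇z| = √(a² + b²) = √(0.60272 + 0.76829) = 1.17090.
True dip = arctan(1.17090) = 49.5°, dipping toward NW (azimuth ≈ 318°).

49.5°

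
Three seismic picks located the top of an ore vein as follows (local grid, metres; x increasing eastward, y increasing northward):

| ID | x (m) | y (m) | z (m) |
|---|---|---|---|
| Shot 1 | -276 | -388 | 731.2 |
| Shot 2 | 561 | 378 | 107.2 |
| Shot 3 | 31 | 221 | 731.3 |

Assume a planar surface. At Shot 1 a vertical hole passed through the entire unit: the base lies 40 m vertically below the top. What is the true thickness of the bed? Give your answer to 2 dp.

21.68 m

Two edge vectors: Shot 1→Shot 2 = (837, 766, -624), Shot 1→Shot 3 = (307, 609, 0.1).
Normal n = (Shot 1→Shot 2) × (Shot 1→Shot 3) = (380092.6, -191651.7, 274571).
So ∂z/∂x = −n_x/n_z = −1.38431 and ∂z/∂y = −n_y/n_z = 0.69800.
|∇z| = √(a²+b²) = 1.55033, so dip δ = arctan(1.55033) = 57.18°.
True thickness = vertical thickness × cos δ = 40 × cos 57.18° = 21.68 m.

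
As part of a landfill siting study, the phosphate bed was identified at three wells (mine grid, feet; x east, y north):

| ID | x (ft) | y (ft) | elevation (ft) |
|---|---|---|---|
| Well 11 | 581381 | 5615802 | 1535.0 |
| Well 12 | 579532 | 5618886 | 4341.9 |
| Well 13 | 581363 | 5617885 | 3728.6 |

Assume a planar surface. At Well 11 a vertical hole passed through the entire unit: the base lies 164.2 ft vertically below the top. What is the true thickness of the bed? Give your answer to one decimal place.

Two edge vectors: Well 11→Well 12 = (-1849, 3084, 2806.9), Well 11→Well 13 = (-18, 2083, 2193.6).
Normal n = (Well 11→Well 12) × (Well 11→Well 13) = (918289.7, 4005442.2, -3795955).
So ∂z/∂x = −n_x/n_z = 0.24191 and ∂z/∂y = −n_y/n_z = 1.05519.
|∇z| = √(a²+b²) = 1.08256, so dip δ = arctan(1.08256) = 47.27°.
True thickness = vertical thickness × cos δ = 164.2 × cos 47.27° = 111.4 ft.

111.4 ft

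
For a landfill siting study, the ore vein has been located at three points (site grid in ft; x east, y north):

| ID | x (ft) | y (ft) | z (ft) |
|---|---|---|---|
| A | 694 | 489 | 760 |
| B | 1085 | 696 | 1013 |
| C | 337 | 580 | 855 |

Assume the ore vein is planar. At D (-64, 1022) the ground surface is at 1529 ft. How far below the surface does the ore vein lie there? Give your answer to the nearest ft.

Two edge vectors: A→B = (391, 207, 253), A→C = (-357, 91, 95).
Normal n = (A→B) × (A→C) = (-3358, -127466, 109480).
So ∂z/∂x = −n_x/n_z = 0.03067 and ∂z/∂y = −n_y/n_z = 1.16429.
Intercept c from A: 760 − 21.29 − 569.34 = 169.38.
At (-64, 1022): z_contact = −2.0 + 1189.9 + 169.38 = 1357.3 ft.
Depth below ground = 1529 − 1357.3 = 172 ft.

172 ft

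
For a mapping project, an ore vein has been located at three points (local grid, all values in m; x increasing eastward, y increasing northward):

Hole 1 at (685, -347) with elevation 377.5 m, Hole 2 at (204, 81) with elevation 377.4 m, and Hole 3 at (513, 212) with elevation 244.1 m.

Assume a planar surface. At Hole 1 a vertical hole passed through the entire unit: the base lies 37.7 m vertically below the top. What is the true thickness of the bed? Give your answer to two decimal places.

Two edge vectors: Hole 1→Hole 2 = (-481, 428, -0.1), Hole 1→Hole 3 = (-172, 559, -133.4).
Normal n = (Hole 1→Hole 2) × (Hole 1→Hole 3) = (-57039.3, -64148.2, -195263).
So ∂z/∂x = −n_x/n_z = −0.29212 and ∂z/∂y = −n_y/n_z = −0.32852.
|∇z| = √(a²+b²) = 0.43961, so dip δ = arctan(0.43961) = 23.73°.
True thickness = vertical thickness × cos δ = 37.7 × cos 23.73° = 34.51 m.

34.51 m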